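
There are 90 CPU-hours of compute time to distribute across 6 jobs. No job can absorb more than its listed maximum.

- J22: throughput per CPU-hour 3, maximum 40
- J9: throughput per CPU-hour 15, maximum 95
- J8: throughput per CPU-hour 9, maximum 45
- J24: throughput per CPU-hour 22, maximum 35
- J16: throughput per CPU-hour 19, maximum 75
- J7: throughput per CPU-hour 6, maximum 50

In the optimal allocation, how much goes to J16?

55

Order the jobs by throughput per CPU-hour: J24 22 > J16 19 > J9 15 > J8 9 > J7 6 > J22 3.
J24: +35 to 35 (cap) ; 55 left.
J16 has room for 75 but only 55 remain, so it gets 55.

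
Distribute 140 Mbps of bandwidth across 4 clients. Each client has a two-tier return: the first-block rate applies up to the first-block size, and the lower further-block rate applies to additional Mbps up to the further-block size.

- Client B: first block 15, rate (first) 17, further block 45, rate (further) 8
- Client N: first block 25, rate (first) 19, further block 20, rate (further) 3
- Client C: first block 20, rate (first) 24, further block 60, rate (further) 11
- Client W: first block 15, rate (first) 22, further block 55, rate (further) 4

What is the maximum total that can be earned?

Rank every tier by rate: Client C/tier1 24 > Client W/tier1 22 > Client N/tier1 19 > Client B/tier1 17 > Client C/tier2 11 > Client B/tier2 8 > Client W/tier2 4 > Client N/tier2 3.
Client C/tier1 (24): +20 → 120 left.
Client W/tier1 (22): +15 → 105 left.
Fill Client N tier1 block (25 at 19) → 80 left.
Fill Client B tier1 block (15 at 17) → 65 left.
Fill Client C tier2 block (60 at 11) → 5 left.
Client B/tier2: +5 of 45 at 8; pool empty.
Total = 24×20 + 22×15 + 19×25 + 17×15 + 11×60 + 8×5 = 2240.

2240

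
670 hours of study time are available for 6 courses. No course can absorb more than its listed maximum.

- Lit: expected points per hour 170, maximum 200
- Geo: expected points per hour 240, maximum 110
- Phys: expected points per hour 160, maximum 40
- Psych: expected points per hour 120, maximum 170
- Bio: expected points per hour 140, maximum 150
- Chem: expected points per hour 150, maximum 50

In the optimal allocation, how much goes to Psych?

120

Order the courses by expected points per hour: Geo 240 > Lit 170 > Phys 160 > Chem 150 > Bio 140 > Psych 120.
Geo: +110 to 110 (cap) — 560 left.
Lit takes 200 to reach its cap of 200 — 360 left.
Phys takes 40 to reach its cap of 40 — 320 left.
Give Chem 50 to hit its cap of 50 — 270 left.
Give Bio 150 to hit its cap of 150 — 120 left.
Psych has room for 170 but only 120 remain, so it gets 120.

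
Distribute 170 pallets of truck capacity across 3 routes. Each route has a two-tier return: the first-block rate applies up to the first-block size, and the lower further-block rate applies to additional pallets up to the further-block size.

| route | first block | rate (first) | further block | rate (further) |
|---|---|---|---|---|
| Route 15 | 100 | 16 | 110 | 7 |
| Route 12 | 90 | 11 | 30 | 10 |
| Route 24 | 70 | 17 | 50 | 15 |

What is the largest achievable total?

Treat each block as its own option and order by rate: Route 24/T1 17 > Route 15/T1 16 > Route 24/T2 15 > Route 12/T1 11 > Route 12/T2 10 > Route 15/T2 7.
Route 24/T1 (17): +70 — 100 left.
Route 15/T1 (16): +100 — 0 left.
Total = 17×70 + 16×100 = 2790.

2790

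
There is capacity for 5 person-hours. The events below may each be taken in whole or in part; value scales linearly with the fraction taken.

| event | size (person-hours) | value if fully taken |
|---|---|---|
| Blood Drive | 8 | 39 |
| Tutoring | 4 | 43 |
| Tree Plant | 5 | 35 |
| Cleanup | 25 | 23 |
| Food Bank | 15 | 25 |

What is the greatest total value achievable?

50

Best value per unit of size first: Tutoring 43/4≈10.8, Tree Plant 35/5≈7, Blood Drive 39/8≈4.88, Food Bank 25/15≈1.67, Cleanup 23/25≈0.92.
All 4 person-hours of Tutoring fit (value 43) → 1 remain.
Only 1 person-hours remain; take 1/5 of Tree Plant for value 35×1/5 = 7.
Total value = 50.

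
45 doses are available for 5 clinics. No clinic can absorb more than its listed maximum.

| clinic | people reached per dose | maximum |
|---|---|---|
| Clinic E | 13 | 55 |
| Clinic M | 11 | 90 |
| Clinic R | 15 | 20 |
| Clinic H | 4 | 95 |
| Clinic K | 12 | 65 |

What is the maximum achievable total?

Highest people reached per dose first: Clinic R 15 > Clinic E 13 > Clinic K 12 > Clinic M 11 > Clinic H 4.
Clinic R: +20 to 20 (cap) — 25 left.
Clinic E has room for 55 but only 25 remain, so it gets 25.
Total = 13×25 + 15×20 = 625.

625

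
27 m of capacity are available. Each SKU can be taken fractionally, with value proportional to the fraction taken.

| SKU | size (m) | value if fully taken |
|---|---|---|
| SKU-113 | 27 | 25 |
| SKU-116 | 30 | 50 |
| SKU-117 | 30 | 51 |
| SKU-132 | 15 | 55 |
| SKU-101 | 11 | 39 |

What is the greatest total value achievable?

Rank by value-to-size ratio: SKU-132 55/15≈3.67, SKU-101 39/11≈3.55, SKU-117 51/30≈1.7, SKU-116 50/30≈1.67, SKU-113 25/27≈0.926.
Take all of SKU-132 (15 m, value 55) → 12 m left.
All 11 m of SKU-101 fit (value 39) → 1 remain.
Fill the last 1 m with part of SKU-117: 1/30 of it earns 1.7.
Total value = 95.7.

95.7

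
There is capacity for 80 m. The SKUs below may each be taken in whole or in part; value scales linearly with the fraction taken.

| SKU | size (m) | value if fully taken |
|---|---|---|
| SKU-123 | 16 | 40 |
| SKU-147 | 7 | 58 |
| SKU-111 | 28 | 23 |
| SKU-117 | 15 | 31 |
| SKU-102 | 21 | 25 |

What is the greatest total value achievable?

171.25

Rank by value-to-size ratio: SKU-147 58/7≈8.29, SKU-123 40/16≈2.5, SKU-117 31/15≈2.07, SKU-102 25/21≈1.19, SKU-111 23/28≈0.821.
Take all of SKU-147 (7 m, value 58) → 73 m left.
SKU-123: take in full, 16 m for value 40 → 57 left.
SKU-117: take in full, 15 m for value 31 → 42 left.
All 21 m of SKU-102 fit (value 25) → 21 remain.
Only 21 m remain; take 21/28 of SKU-111 for value 23×21/28 = 17.25.
Total value = 171.25.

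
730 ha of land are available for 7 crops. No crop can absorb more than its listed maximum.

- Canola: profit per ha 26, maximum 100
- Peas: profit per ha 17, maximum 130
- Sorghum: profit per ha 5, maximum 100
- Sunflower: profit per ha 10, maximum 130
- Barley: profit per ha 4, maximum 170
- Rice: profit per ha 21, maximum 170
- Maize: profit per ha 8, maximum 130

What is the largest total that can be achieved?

Rank by profit per ha: Canola 26 > Rice 21 > Peas 17 > Sunflower 10 > Maize 8 > Sorghum 5 > Barley 4.
Canola takes 100 to reach its cap of 100 — 630 left.
Give Rice 170 to hit its cap of 170 — 460 left.
Give Peas 130 to hit its cap of 130 — 330 left.
Sunflower: +130 to 130 (cap) — 200 left.
Maize takes 130 to reach its cap of 130 — 70 left.
Sorghum: +70 (room for 100) → 70. Pool exhausted.
Total = 26×100 + 17×130 + 5×70 + 10×130 + 21×170 + 8×130 = 11070.

11070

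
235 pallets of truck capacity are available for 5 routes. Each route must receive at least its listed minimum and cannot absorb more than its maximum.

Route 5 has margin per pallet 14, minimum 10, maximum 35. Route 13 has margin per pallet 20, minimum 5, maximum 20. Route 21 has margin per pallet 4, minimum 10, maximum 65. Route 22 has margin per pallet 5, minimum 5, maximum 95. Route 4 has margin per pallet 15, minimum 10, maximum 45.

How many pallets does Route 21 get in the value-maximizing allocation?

40

Meeting every minimum uses 10+5+10+5+10 = 40 pallets, leaving 195.
Rank by margin per pallet: Route 13 20 > Route 4 15 > Route 5 14 > Route 22 5 > Route 21 4.
Route 13 takes 15 more to reach its cap of 20 → 180 left.
Route 4: +35 to 45 (cap) → 145 left.
Route 5 takes 25 more to reach its cap of 35 → 120 left.
Give Route 22 90 more to hit its cap of 95 → 30 left.
Only 30 left; Route 21 takes them to reach 40.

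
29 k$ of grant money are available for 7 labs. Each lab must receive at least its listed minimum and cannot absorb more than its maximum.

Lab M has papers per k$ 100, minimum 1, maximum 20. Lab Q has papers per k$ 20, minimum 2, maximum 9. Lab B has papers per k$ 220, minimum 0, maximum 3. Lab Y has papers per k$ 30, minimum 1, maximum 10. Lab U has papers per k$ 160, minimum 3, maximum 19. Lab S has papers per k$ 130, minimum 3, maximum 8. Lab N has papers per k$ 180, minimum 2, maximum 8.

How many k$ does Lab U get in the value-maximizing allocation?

Meeting every minimum uses 1+2+0+1+3+3+2 = 12 k$, leaving 17.
Rank by papers per k$: Lab B 220 > Lab N 180 > Lab U 160 > Lab S 130 > Lab M 100 > Lab Y 30 > Lab Q 20.
Give Lab B 3 more to hit its cap of 3 — 14 left.
Lab N takes 6 more to reach its cap of 8 — 8 left.
Lab U has room for 16 more but only 8 remain, so it gets 11.

11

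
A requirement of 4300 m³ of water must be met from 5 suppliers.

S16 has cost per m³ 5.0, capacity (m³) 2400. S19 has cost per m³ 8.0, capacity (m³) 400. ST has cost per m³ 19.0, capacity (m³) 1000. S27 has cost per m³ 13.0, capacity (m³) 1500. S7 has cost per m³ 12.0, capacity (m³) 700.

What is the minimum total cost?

34000

Use suppliers in increasing cost order.
Take 2400 from S16 at 5.0 → need 1900 more.
S19 at 8.0: take all 400 m³ → 1500 still needed.
S7 (12.0): use full 700 → 800 m³ to go.
S27 (13.0): take the remaining 800 → done.
ST: unused.
Cost = 2400×5.0 + 400×8.0 + 700×12.0 + 800×13.0 = 34000.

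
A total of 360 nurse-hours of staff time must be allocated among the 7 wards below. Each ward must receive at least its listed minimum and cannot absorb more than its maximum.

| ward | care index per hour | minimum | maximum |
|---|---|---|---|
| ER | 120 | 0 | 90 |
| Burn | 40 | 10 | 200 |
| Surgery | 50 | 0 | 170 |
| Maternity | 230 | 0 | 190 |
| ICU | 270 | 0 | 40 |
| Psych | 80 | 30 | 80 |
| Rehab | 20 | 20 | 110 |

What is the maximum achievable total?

66100

Meeting every minimum uses 0+10+0+0+0+30+20 = 60 nurse-hours, leaving 300.
Rank by care index per hour: ICU 270 > Maternity 230 > ER 120 > Psych 80 > Surgery 50 > Burn 40 > Rehab 20.
ICU takes 40 more to reach its cap of 40 → 260 left.
Maternity takes 190 more to reach its cap of 190 → 70 left.
Only 70 left; ER takes them to reach 70.
Total = 120×70 + 40×10 + 230×190 + 270×40 + 80×30 + 20×20 = 66100.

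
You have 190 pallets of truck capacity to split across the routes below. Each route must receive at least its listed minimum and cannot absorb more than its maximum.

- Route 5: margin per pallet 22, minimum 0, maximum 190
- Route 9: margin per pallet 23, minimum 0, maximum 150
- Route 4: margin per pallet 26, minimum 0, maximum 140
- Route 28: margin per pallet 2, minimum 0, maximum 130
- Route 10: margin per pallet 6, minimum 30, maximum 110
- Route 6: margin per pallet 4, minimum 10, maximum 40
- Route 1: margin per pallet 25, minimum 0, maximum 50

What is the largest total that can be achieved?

4110

Meeting every minimum uses 0+0+0+0+30+10+0 = 40 pallets, leaving 150.
Rank by margin per pallet: Route 4 26 > Route 1 25 > Route 9 23 > Route 5 22 > Route 10 6 > Route 6 4 > Route 28 2.
Route 4: +140 to 140 (cap) — 10 left.
Only 10 left; Route 1 takes them to reach 10.
Total = 26×140 + 6×30 + 4×10 + 25×10 = 4110.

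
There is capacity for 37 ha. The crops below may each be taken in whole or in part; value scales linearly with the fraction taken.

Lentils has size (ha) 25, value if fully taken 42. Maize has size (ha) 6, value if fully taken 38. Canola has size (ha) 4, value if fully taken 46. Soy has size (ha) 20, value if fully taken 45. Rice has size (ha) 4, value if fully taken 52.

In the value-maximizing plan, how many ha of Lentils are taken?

3

Sort by value density: Rice 52/4≈13, Canola 46/4≈11.5, Maize 38/6≈6.33, Soy 45/20≈2.25, Lentils 42/25≈1.68.
Take all of Rice (4 ha, value 52) ; 33 ha left.
Take all of Canola (4 ha, value 46) ; 29 ha left.
Take all of Maize (6 ha, value 38) ; 23 ha left.
All 20 ha of Soy fit (value 45) ; 3 remain.
Only 3 ha remain; take 3/25 of Lentils for value 42×3/25 = 5.04.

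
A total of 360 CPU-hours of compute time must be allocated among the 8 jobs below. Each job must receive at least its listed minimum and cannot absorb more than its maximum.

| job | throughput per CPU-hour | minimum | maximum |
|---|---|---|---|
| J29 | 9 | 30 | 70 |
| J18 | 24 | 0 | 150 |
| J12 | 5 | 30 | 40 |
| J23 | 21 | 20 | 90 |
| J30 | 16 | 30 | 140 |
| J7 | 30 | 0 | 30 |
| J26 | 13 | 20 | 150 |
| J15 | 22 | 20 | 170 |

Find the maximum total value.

7180

Meeting every minimum uses 30+0+30+20+30+0+20+20 = 150 CPU-hours, leaving 210.
Rank by throughput per CPU-hour: J7 30 > J18 24 > J15 22 > J23 21 > J30 16 > J26 13 > J29 9 > J12 5.
J7: +30 to 30 (cap) — 180 left.
J18: +150 to 150 (cap) — 30 left.
Only 30 left; J15 takes them to reach 50.
Total = 9×30 + 24×150 + 5×30 + 21×20 + 16×30 + 30×30 + 13×20 + 22×50 = 7180.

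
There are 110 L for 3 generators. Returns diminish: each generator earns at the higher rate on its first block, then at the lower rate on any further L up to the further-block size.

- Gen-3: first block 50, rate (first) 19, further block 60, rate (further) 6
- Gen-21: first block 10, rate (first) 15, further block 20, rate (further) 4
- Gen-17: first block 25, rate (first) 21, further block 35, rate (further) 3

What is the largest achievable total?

1775

Rank every tier by rate: Gen-17/tier1 21 > Gen-3/tier1 19 > Gen-21/tier1 15 > Gen-3/tier2 6 > Gen-21/tier2 4 > Gen-17/tier2 3.
Gen-17/tier1 (21): +25 — 85 left.
Gen-3/tier1 (19): +50 — 35 left.
Fill Gen-21 tier1 block (10 at 15) — 25 left.
Gen-3/tier2: +25 of 60 at 6; pool empty.
Total = 21×25 + 19×50 + 15×10 + 6×25 = 1775.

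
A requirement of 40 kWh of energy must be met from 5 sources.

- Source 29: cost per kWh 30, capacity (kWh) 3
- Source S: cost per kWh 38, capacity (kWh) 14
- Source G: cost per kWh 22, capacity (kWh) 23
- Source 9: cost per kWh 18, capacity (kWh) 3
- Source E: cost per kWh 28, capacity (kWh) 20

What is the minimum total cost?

952

Cheapest first:
Take 3 from Source 9 at 18 ; need 37 more.
Source G (22): use full 23 ; 14 kWh to go.
Source E (28): take the remaining 14 ; done.
Source 29, Source S: unused.
Cost = 3×18 + 23×22 + 14×28 = 952.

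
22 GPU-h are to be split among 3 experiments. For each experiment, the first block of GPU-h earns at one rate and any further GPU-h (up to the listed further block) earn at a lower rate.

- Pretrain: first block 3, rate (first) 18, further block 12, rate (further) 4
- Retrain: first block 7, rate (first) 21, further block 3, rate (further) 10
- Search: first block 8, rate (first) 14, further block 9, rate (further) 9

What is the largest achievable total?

352

Rank every tier by rate: Retrain/tier1 21 > Pretrain/tier1 18 > Search/tier1 14 > Retrain/tier2 10 > Search/tier2 9 > Pretrain/tier2 4.
Retrain/tier1 (21): +7 → 15 left.
Fill Pretrain tier1 block (3 at 18) → 12 left.
Search/tier1 (14): +8 → 4 left.
Retrain/tier2 (10): +3 → 1 left.
1 remain; put them into Search tier2 at 9.
Total = 21×7 + 18×3 + 14×8 + 10×3 + 9×1 = 352.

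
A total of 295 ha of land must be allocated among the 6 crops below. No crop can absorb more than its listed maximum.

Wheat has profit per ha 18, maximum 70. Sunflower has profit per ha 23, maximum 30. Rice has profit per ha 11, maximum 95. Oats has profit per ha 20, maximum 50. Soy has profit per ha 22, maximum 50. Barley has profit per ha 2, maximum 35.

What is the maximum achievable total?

Order the crops by profit per ha: Sunflower 23 > Soy 22 > Oats 20 > Wheat 18 > Rice 11 > Barley 2.
Give Sunflower 30 to hit its cap of 30 → 265 left.
Soy: +50 to 50 (cap) → 215 left.
Oats: +50 to 50 (cap) → 165 left.
Wheat: +70 to 70 (cap) → 95 left.
Give Rice 95 to hit its cap of 95 → 0 left.
Total = 18×70 + 23×30 + 11×95 + 20×50 + 22×50 = 5095.

5095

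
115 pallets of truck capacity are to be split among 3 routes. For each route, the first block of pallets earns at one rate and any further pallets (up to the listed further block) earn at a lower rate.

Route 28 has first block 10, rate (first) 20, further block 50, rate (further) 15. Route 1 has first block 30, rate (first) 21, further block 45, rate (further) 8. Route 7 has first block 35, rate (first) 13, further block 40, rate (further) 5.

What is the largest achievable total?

1905

Treat each block as its own option and order by rate: Route 1/T1 21 > Route 28/T1 20 > Route 28/T2 15 > Route 7/T1 13 > Route 1/T2 8 > Route 7/T2 5.
Route 1/T1 (21): +30 → 85 left.
Route 28/T1 (20): +10 → 75 left.
Route 28 T2 at 15: fill all 50 → 25 left.
Route 7 T1 at 13: only 25 left, fill 25.
Total = 21×30 + 20×10 + 15×50 + 13×25 = 1905.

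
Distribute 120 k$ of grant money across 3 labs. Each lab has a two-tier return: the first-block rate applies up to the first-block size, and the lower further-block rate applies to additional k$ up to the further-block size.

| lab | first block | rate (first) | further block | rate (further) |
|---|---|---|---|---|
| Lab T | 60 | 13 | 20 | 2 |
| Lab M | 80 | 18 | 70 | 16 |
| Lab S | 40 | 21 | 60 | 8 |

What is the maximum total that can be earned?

2280

Rank every tier by rate: Lab S/T1 21 > Lab M/T1 18 > Lab M/T2 16 > Lab T/T1 13 > Lab S/T2 8 > Lab T/T2 2.
Lab S T1 at 21: fill all 40 — 80 left.
Lab M T1 at 18: fill all 80 — 0 left.
Total = 21×40 + 18×80 = 2280.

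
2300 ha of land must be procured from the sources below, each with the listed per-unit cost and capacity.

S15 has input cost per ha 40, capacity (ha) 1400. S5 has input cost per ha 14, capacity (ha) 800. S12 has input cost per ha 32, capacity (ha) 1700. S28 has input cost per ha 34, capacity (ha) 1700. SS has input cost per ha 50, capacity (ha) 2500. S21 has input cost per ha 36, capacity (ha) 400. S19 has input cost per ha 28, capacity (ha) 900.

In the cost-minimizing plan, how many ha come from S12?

600

Use sources in increasing cost order.
S5 (14): use full 800 — 1500 ha to go.
Take 900 from S19 at 28 — need 600 more.
S12 at 32: take 600 of its 1700 — requirement met.
S28, S21, S15, SS: unused.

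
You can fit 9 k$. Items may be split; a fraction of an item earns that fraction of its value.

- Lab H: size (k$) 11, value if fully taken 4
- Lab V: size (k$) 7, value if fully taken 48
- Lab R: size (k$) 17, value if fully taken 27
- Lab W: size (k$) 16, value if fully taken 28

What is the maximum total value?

Rank by value-to-size ratio: Lab V 48/7≈6.86, Lab W 28/16≈1.75, Lab R 27/17≈1.59, Lab H 4/11≈0.364.
All 7 k$ of Lab V fit (value 48) → 2 remain.
Fill the last 2 k$ with part of Lab W: 2/16 of it earns 3.5.
Total value = 51.5.

51.5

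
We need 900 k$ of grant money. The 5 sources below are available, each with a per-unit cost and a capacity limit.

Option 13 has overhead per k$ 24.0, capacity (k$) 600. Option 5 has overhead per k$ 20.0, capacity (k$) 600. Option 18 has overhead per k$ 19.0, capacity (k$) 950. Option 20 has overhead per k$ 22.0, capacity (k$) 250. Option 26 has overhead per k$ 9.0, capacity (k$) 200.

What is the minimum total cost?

Fill from the cheapest source first.
Take 200 from Option 26 at 9.0 → need 700 more.
Take 700 from Option 18 at 19.0 to finish.
Option 5, Option 20, Option 13: unused.
Cost = 200×9.0 + 700×19.0 = 15100.

15100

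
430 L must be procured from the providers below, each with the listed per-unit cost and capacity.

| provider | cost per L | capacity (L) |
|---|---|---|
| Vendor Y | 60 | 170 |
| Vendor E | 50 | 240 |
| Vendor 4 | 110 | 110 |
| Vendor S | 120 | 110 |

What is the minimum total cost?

24400

Fill from the cheapest provider first.
Vendor E (50): use full 240 → 190 L to go.
Vendor Y (60): use full 170 → 20 L to go.
Take 20 from Vendor 4 at 110 to finish.
Vendor S: unused.
Cost = 240×50 + 170×60 + 20×110 = 24400.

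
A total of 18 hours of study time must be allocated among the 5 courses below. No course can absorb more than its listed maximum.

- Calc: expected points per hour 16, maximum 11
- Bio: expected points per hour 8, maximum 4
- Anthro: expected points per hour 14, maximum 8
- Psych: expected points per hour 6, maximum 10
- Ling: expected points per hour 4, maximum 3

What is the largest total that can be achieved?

Order the courses by expected points per hour: Calc 16 > Anthro 14 > Bio 8 > Psych 6 > Ling 4.
Give Calc 11 to hit its cap of 11 — 7 left.
Only 7 left; Anthro takes them to reach 7.
Total = 16×11 + 14×7 = 274.

274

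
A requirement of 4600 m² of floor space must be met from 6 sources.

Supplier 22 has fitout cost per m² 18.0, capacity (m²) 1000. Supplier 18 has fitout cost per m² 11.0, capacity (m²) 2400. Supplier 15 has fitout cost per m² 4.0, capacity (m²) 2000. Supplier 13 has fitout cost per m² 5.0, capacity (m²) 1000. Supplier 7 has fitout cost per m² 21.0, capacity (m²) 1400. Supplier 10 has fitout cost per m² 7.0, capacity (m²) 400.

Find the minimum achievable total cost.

29000

Use sources in increasing cost order.
Take 2000 from Supplier 15 at 4.0 — need 2600 more.
Take 1000 from Supplier 13 at 5.0 — need 1600 more.
Supplier 10 (7.0): use full 400 — 1200 m² to go.
Take 1200 from Supplier 18 at 11.0 to finish.
Supplier 22, Supplier 7: unused.
Cost = 2000×4.0 + 1000×5.0 + 400×7.0 + 1200×11.0 = 29000.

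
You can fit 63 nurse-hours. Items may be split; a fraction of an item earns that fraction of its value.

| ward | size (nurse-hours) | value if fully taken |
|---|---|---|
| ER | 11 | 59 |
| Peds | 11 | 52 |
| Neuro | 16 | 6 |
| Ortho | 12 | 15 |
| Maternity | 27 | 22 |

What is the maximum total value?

Best value per unit of size first: ER 59/11≈5.36, Peds 52/11≈4.73, Ortho 15/12≈1.25, Maternity 22/27≈0.815, Neuro 6/16≈0.375.
ER: take in full, 11 nurse-hours for value 59 — 52 left.
All 11 nurse-hours of Peds fit (value 52) — 41 remain.
Ortho: take in full, 12 nurse-hours for value 15 — 29 left.
All 27 nurse-hours of Maternity fit (value 22) — 2 remain.
Only 2 nurse-hours remain; take 2/16 of Neuro for value 6×2/16 = 0.75.
Total value = 148.75.

148.75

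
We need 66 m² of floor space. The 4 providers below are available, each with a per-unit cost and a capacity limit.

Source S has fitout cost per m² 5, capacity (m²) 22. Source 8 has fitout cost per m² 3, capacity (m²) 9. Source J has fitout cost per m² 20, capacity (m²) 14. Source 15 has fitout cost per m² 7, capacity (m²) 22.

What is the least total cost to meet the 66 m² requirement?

Cheapest first:
Source 8 (3): use full 9 — 57 m² to go.
Source S at 5: take all 22 m² — 35 still needed.
Source 15 (7): use full 22 — 13 m² to go.
Source J (20): take the remaining 13 — done.
Cost = 9×3 + 22×5 + 22×7 + 13×20 = 551.

551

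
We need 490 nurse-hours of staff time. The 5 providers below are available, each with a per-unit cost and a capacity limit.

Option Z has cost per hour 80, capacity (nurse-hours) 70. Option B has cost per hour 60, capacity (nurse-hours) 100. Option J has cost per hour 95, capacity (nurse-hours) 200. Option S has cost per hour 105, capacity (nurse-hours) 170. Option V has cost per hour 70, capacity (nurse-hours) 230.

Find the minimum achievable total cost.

Fill from the cheapest provider first.
Take 100 from Option B at 60 ; need 390 more.
Option V at 70: take all 230 nurse-hours ; 160 still needed.
Option Z at 80: take all 70 nurse-hours ; 90 still needed.
Option J at 95: take 90 of its 200 ; requirement met.
Option S: unused.
Cost = 100×60 + 230×70 + 70×80 + 90×95 = 36250.

36250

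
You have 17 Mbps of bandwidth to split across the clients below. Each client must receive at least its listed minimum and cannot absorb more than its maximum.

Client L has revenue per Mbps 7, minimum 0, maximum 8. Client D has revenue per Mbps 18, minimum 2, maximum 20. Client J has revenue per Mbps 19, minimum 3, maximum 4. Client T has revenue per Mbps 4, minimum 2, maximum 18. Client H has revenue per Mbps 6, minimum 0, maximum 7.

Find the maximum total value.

282

Meeting every minimum uses 0+2+3+2+0 = 7 Mbps, leaving 10.
Highest revenue per Mbps first: Client J 19 > Client D 18 > Client L 7 > Client H 6 > Client T 4.
Client J takes 1 more to reach its cap of 4 — 9 left.
Client D has room for 18 more but only 9 remain, so it gets 11.
Total = 18×11 + 19×4 + 4×2 = 282.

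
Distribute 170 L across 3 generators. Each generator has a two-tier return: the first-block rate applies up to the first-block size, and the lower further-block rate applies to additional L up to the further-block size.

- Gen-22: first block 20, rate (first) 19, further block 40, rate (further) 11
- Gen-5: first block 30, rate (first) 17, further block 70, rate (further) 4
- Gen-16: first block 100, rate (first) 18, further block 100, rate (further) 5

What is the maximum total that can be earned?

2910

Treat each block as its own option and order by rate: Gen-22/tier1 19 > Gen-16/tier1 18 > Gen-5/tier1 17 > Gen-22/tier2 11 > Gen-16/tier2 5 > Gen-5/tier2 4.
Fill Gen-22 tier1 block (20 at 19) ; 150 left.
Gen-16/tier1 (18): +100 ; 50 left.
Fill Gen-5 tier1 block (30 at 17) ; 20 left.
20 remain; put them into Gen-22 tier2 at 11.
Total = 19×20 + 18×100 + 17×30 + 11×20 = 2910.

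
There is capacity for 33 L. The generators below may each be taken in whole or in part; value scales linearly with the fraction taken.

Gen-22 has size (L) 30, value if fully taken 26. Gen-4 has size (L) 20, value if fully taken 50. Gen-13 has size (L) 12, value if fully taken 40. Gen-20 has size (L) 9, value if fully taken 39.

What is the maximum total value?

109

Rank by value-to-size ratio: Gen-20 39/9≈4.33, Gen-13 40/12≈3.33, Gen-4 50/20≈2.5, Gen-22 26/30≈0.867.
All 9 L of Gen-20 fit (value 39) ; 24 remain.
Gen-13: take in full, 12 L for value 40 ; 12 left.
12 L left: a 12/20 share of Gen-4 gives 50×12/20 = 30.
Total value = 109.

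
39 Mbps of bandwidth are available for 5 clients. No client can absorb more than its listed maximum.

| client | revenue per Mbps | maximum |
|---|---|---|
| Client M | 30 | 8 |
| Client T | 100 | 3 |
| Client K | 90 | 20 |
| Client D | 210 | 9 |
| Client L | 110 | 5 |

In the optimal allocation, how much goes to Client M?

2

Highest revenue per Mbps first: Client D 210 > Client L 110 > Client T 100 > Client K 90 > Client M 30.
Client D: +9 to 9 (cap) → 30 left.
Client L takes 5 to reach its cap of 5 → 25 left.
Client T: +3 to 3 (cap) → 22 left.
Client K: +20 to 20 (cap) → 2 left.
Client M: +2 (room for 8) → 2. Pool exhausted.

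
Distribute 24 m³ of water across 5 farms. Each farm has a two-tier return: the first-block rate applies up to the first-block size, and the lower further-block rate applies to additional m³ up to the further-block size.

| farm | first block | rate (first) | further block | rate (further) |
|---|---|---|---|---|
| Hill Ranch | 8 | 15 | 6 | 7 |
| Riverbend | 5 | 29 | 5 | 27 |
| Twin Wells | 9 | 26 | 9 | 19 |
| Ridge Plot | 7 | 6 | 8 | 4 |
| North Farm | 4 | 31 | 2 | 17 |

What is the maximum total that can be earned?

Rank every tier by rate: North Farm/tier1 31 > Riverbend/tier1 29 > Riverbend/tier2 27 > Twin Wells/tier1 26 > Twin Wells/tier2 19 > North Farm/tier2 17 > Hill Ranch/tier1 15 > Hill Ranch/tier2 7 > Ridge Plot/tier1 6 > Ridge Plot/tier2 4.
North Farm/tier1 (31): +4 ; 20 left.
Riverbend tier1 at 29: fill all 5 ; 15 left.
Fill Riverbend tier2 block (5 at 27) ; 10 left.
Twin Wells/tier1 (26): +9 ; 1 left.
Twin Wells tier2 at 19: only 1 left, fill 1.
Total = 31×4 + 29×5 + 27×5 + 26×9 + 19×1 = 657.

657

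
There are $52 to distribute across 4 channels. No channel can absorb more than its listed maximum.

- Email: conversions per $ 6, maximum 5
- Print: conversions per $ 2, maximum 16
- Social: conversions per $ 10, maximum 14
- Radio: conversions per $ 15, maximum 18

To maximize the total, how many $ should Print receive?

15

Order the channels by conversions per $: Radio 15 > Social 10 > Email 6 > Print 2.
Radio takes 18 to reach its cap of 18 — 34 left.
Give Social 14 to hit its cap of 14 — 20 left.
Give Email 5 to hit its cap of 5 — 15 left.
Print: +15 (room for 16) → 15. Pool exhausted.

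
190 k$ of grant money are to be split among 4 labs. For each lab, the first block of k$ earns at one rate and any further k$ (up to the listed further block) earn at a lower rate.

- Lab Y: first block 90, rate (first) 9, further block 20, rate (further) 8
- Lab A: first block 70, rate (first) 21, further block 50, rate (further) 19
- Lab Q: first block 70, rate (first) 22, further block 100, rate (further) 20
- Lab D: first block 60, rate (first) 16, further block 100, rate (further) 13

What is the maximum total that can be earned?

Treat each block as its own option and order by rate: Lab Q/first 22 > Lab A/first 21 > Lab Q/second 20 > Lab A/second 19 > Lab D/first 16 > Lab D/second 13 > Lab Y/first 9 > Lab Y/second 8.
Lab Q/first (22): +70 → 120 left.
Lab A/first (21): +70 → 50 left.
Lab Q/second: +50 of 100 at 20; pool empty.
Total = 22×70 + 21×70 + 20×50 = 4010.

4010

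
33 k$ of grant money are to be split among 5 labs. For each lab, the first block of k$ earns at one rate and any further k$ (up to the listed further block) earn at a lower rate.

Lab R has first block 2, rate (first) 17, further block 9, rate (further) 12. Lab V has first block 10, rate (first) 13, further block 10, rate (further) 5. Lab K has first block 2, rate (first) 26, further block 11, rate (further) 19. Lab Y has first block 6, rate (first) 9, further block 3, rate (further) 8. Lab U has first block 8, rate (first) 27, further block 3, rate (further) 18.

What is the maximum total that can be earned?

656

Order all 10 blocks by rate: Lab U/first 27 > Lab K/first 26 > Lab K/second 19 > Lab U/second 18 > Lab R/first 17 > Lab V/first 13 > Lab R/second 12 > Lab Y/first 9 > Lab Y/second 8 > Lab V/second 5.
Fill Lab U first block (8 at 27) — 25 left.
Lab K first at 26: fill all 2 — 23 left.
Lab K/second (19): +11 — 12 left.
Lab U second at 18: fill all 3 — 9 left.
Lab R first at 17: fill all 2 — 7 left.
Lab V/first: +7 of 10 at 13; pool empty.
Total = 27×8 + 26×2 + 19×11 + 18×3 + 17×2 + 13×7 = 656.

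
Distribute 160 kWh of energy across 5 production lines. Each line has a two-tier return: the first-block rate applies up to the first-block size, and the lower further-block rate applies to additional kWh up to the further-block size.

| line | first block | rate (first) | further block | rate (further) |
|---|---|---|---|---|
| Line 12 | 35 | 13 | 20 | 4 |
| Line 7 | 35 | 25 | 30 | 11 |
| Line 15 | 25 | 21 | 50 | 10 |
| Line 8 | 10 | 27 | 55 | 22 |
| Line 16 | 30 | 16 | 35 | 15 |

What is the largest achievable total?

3435

Treat each block as its own option and order by rate: Line 8/tier1 27 > Line 7/tier1 25 > Line 8/tier2 22 > Line 15/tier1 21 > Line 16/tier1 16 > Line 16/tier2 15 > Line 12/tier1 13 > Line 7/tier2 11 > Line 15/tier2 10 > Line 12/tier2 4.
Fill Line 8 tier1 block (10 at 27) ; 150 left.
Line 7/tier1 (25): +35 ; 115 left.
Line 8 tier2 at 22: fill all 55 ; 60 left.
Fill Line 15 tier1 block (25 at 21) ; 35 left.
Line 16 tier1 at 16: fill all 30 ; 5 left.
Line 16/tier2: +5 of 35 at 15; pool empty.
Total = 27×10 + 25×35 + 22×55 + 21×25 + 16×30 + 15×5 = 3435.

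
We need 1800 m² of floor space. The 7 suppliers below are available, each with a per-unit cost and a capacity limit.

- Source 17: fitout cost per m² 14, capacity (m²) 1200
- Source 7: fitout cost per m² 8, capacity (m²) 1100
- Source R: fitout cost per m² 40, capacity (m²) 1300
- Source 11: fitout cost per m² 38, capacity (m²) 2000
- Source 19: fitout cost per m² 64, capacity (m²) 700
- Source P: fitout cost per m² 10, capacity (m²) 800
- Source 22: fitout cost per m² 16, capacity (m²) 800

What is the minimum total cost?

15800

Cheapest first:
Source 7 at 8: take all 1100 m² ; 700 still needed.
Source P at 10: take 700 of its 800 ; requirement met.
Source 17, Source 22, Source 11, Source R, Source 19: unused.
Cost = 1100×8 + 700×10 = 15800.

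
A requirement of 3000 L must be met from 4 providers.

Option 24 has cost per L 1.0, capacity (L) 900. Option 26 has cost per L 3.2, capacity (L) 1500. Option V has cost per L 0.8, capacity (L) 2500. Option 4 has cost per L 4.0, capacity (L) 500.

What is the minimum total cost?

2500

Cheapest first:
Option V (0.8): use full 2500 → 500 L to go.
Option 24 (1.0): take the remaining 500 → done.
Option 26, Option 4: unused.
Cost = 2500×0.8 + 500×1.0 = 2500.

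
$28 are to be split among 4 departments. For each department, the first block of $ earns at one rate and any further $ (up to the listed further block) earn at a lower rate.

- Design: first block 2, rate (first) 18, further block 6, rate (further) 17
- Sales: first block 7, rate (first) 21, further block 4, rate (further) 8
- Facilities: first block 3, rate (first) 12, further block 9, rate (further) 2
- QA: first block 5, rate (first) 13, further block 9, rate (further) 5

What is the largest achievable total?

423

Order all 8 blocks by rate: Sales/first 21 > Design/first 18 > Design/second 17 > QA/first 13 > Facilities/first 12 > Sales/second 8 > QA/second 5 > Facilities/second 2.
Sales first at 21: fill all 7 → 21 left.
Fill Design first block (2 at 18) → 19 left.
Design/second (17): +6 → 13 left.
QA first at 13: fill all 5 → 8 left.
Facilities first at 12: fill all 3 → 5 left.
Sales/second (8): +4 → 1 left.
QA second at 5: only 1 left, fill 1.
Total = 21×7 + 18×2 + 17×6 + 13×5 + 12×3 + 8×4 + 5×1 = 423.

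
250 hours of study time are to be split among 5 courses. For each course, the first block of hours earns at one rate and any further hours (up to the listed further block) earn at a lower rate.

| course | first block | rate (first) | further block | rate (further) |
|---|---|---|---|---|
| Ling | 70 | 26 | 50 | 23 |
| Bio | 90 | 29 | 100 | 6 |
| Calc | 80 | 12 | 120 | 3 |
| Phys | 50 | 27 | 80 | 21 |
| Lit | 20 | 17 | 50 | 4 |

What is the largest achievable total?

6700

Order all 10 blocks by rate: Bio/first 29 > Phys/first 27 > Ling/first 26 > Ling/second 23 > Phys/second 21 > Lit/first 17 > Calc/first 12 > Bio/second 6 > Lit/second 4 > Calc/second 3.
Bio/first (29): +90 → 160 left.
Fill Phys first block (50 at 27) → 110 left.
Ling/first (26): +70 → 40 left.
40 remain; put them into Ling second at 23.
Total = 29×90 + 27×50 + 26×70 + 23×40 = 6700.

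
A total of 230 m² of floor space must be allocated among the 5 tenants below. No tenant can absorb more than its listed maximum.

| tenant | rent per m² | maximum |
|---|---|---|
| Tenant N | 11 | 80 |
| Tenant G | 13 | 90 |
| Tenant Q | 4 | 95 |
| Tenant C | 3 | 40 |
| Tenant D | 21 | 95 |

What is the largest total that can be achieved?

3660

Highest rent per m² first: Tenant D 21 > Tenant G 13 > Tenant N 11 > Tenant Q 4 > Tenant C 3.
Give Tenant D 95 to hit its cap of 95 ; 135 left.
Give Tenant G 90 to hit its cap of 90 ; 45 left.
Only 45 left; Tenant N takes them to reach 45.
Total = 11×45 + 13×90 + 21×95 = 3660.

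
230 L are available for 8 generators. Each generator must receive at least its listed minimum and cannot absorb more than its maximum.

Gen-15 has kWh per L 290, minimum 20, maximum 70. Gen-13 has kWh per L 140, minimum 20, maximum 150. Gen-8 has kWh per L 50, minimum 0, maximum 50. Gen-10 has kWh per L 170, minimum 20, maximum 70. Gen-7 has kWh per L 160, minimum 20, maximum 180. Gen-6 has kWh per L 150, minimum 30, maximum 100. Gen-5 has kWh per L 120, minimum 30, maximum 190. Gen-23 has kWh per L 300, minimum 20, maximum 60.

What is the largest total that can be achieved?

Meeting every minimum uses 20+20+0+20+20+30+30+20 = 160 L, leaving 70.
Highest kWh per L first: Gen-23 300 > Gen-15 290 > Gen-10 170 > Gen-7 160 > Gen-6 150 > Gen-13 140 > Gen-5 120 > Gen-8 50.
Gen-23 takes 40 more to reach its cap of 60 — 30 left.
Only 30 left; Gen-15 takes them to reach 50.
Total = 290×50 + 140×20 + 170×20 + 160×20 + 150×30 + 120×30 + 300×60 = 50000.

50000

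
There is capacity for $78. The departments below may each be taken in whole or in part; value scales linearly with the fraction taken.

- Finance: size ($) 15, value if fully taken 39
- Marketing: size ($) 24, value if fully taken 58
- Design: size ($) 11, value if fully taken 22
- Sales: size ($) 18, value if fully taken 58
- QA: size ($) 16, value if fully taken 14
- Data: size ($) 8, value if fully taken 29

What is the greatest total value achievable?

Best value per unit of size first: Data 29/8≈3.62, Sales 58/18≈3.22, Finance 39/15≈2.6, Marketing 58/24≈2.42, Design 22/11≈2, QA 14/16≈0.875.
All 8 $ of Data fit (value 29) → 70 remain.
Take all of Sales (18 $, value 58) → 52 $ left.
Finance: take in full, 15 $ for value 39 → 37 left.
Take all of Marketing (24 $, value 58) → 13 $ left.
Take all of Design (11 $, value 22) → 2 $ left.
Fill the last 2 $ with part of QA: 2/16 of it earns 1.75.
Total value = 207.75.

207.75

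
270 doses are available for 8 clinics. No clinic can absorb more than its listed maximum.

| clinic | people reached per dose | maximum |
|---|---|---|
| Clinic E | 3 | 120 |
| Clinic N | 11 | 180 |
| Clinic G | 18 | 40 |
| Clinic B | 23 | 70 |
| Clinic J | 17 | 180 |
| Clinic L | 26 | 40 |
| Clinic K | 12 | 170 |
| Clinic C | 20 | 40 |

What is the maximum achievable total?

Highest people reached per dose first: Clinic L 26 > Clinic B 23 > Clinic C 20 > Clinic G 18 > Clinic J 17 > Clinic K 12 > Clinic N 11 > Clinic E 3.
Clinic L takes 40 to reach its cap of 40 — 230 left.
Give Clinic B 70 to hit its cap of 70 — 160 left.
Clinic C takes 40 to reach its cap of 40 — 120 left.
Clinic G takes 40 to reach its cap of 40 — 80 left.
Only 80 left; Clinic J takes them to reach 80.
Total = 18×40 + 23×70 + 17×80 + 26×40 + 20×40 = 5530.

5530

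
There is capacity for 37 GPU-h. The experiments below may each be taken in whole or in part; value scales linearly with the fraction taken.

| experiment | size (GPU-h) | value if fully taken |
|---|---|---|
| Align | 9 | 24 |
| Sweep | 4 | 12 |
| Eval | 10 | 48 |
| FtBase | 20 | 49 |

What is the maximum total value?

Sort by value density: Eval 48/10≈4.8, Sweep 12/4≈3, Align 24/9≈2.67, FtBase 49/20≈2.45.
All 10 GPU-h of Eval fit (value 48) → 27 remain.
Sweep: take in full, 4 GPU-h for value 12 → 23 left.
Take all of Align (9 GPU-h, value 24) → 14 GPU-h left.
14 GPU-h left: a 14/20 share of FtBase gives 49×14/20 = 34.3.
Total value = 118.3.

118.3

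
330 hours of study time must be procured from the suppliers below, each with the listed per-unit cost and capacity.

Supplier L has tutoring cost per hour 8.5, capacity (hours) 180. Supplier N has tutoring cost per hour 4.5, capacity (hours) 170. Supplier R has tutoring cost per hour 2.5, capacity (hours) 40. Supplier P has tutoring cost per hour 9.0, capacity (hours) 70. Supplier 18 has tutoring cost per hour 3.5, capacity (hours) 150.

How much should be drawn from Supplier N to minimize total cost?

Fill from the cheapest supplier first.
Supplier R (2.5): use full 40 ; 290 hours to go.
Supplier 18 at 3.5: take all 150 hours ; 140 still needed.
Take 140 from Supplier N at 4.5 to finish.
Supplier L, Supplier P: unused.

140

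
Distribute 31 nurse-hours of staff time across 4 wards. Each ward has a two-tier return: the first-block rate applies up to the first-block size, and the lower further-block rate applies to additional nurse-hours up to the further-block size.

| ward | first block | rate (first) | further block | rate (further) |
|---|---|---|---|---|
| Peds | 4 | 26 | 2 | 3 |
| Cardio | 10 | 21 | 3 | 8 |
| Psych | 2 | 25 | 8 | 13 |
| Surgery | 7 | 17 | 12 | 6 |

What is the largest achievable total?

Treat each block as its own option and order by rate: Peds/first 26 > Psych/first 25 > Cardio/first 21 > Surgery/first 17 > Psych/second 13 > Cardio/second 8 > Surgery/second 6 > Peds/second 3.
Peds first at 26: fill all 4 ; 27 left.
Psych first at 25: fill all 2 ; 25 left.
Cardio/first (21): +10 ; 15 left.
Surgery first at 17: fill all 7 ; 8 left.
Fill Psych second block (8 at 13) ; 0 left.
Total = 26×4 + 25×2 + 21×10 + 17×7 + 13×8 = 587.

587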